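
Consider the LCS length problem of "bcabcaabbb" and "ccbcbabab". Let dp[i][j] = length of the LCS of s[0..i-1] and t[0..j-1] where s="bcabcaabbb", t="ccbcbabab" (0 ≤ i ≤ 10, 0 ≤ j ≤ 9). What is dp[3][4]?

2

   ''  c  c  b  c  b  a  b  a  b
''  0  0  0  0  0  0  0  0  0  0
 b  0  0  0  1  1  1  1  1  1  1
 c  0  1  1  1  2  2  2  2  2  2
 a  0  1  1  1  2  2  3  3  3  3
 b  0  1  1  2  2  3  3  4  4  4
 c  0  1  2  2  3  3  3  4  4  4
 a  0  1  2  2  3  3  4  4  5  5
 a  0  1  2  2  3  3  4  4  5  5
 b  0  1  2  3  3  4  4  5  5  6
 b  0  1  2  3  3  4  4  5  5  6
 b  0  1  2  3  3  4  4  5  5  6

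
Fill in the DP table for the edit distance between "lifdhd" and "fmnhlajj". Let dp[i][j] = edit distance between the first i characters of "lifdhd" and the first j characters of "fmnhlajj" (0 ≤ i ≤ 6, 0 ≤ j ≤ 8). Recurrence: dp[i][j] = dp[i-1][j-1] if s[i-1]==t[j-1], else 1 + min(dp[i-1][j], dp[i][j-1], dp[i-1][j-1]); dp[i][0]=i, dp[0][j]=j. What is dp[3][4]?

   ''  f  m  n  h  l  a  j  j
''  0  1  2  3  4  5  6  7  8
 l  1  1  2  3  4  4  5  6  7
 i  2  2  2  3  4  5  5  6  7
 f  3  2  3  3  4  5  6  6  7
 d  4  3  3  4  4  5  6  7  7
 h  5  4  4  4  4  5  6  7  8
 d  6  5  5  5  5  5  6  7  8

4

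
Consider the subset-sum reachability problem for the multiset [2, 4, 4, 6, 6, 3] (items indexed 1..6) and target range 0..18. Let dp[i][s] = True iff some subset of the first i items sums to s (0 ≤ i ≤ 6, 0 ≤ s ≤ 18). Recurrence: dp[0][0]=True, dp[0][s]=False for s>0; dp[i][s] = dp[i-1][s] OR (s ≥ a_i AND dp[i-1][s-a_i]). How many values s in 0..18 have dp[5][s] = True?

10

i\s   0   1   2   3   4   5   6   7   8   9  10  11  12  13  14  15  16  17  18
  0   T   F   F   F   F   F   F   F   F   F   F   F   F   F   F   F   F   F   F
  1   T   F   T   F   F   F   F   F   F   F   F   F   F   F   F   F   F   F   F
  2   T   F   T   F   T   F   T   F   F   F   F   F   F   F   F   F   F   F   F
  3   T   F   T   F   T   F   T   F   T   F   T   F   F   F   F   F   F   F   F
  4   T   F   T   F   T   F   T   F   T   F   T   F   T   F   T   F   T   F   F
  5   T   F   T   F   T   F   T   F   T   F   T   F   T   F   T   F   T   F   T
  6   T   F   T   T   T   T   T   T   T   T   T   T   T   T   T   T   T   T   T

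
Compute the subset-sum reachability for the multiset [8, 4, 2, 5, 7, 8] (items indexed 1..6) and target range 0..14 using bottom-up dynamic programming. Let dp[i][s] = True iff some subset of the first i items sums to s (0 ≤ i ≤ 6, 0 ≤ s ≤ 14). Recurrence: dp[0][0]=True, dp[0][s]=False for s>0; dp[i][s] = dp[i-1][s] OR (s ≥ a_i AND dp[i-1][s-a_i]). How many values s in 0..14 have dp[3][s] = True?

i\s   0   1   2   3   4   5   6   7   8   9  10  11  12  13  14
  0   T   F   F   F   F   F   F   F   F   F   F   F   F   F   F
  1   T   F   F   F   F   F   F   F   T   F   F   F   F   F   F
  2   T   F   F   F   T   F   F   F   T   F   F   F   T   F   F
  3   T   F   T   F   T   F   T   F   T   F   T   F   T   F   T
  4   T   F   T   F   T   T   T   T   T   T   T   T   T   T   T
  5   T   F   T   F   T   T   T   T   T   T   T   T   T   T   T
  6   T   F   T   F   T   T   T   T   T   T   T   T   T   T   T

8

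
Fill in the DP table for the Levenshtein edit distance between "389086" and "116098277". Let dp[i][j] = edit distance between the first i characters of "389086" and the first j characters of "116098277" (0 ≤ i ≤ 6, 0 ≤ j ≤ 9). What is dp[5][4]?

4

   ''  1  1  6  0  9  8  2  7  7
''  0  1  2  3  4  5  6  7  8  9
 3  1  1  2  3  4  5  6  7  8  9
 8  2  2  2  3  4  5  5  6  7  8
 9  3  3  3  3  4  4  5  6  7  8
 0  4  4  4  4  3  4  5  6  7  8
 8  5  5  5  5  4  4  4  5  6  7
 6  6  6  6  5  5  5  5  5  6  7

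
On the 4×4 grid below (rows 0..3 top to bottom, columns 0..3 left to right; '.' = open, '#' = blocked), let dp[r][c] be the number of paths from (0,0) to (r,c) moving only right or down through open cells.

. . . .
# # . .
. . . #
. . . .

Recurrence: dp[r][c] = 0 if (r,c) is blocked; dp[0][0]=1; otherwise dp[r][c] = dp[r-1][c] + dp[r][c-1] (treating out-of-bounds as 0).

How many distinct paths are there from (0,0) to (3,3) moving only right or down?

r\c   0   1   2   3
  0   1   1   1   1
  1   0   0   1   2
  2   0   0   1   0
  3   0   0   1   1

1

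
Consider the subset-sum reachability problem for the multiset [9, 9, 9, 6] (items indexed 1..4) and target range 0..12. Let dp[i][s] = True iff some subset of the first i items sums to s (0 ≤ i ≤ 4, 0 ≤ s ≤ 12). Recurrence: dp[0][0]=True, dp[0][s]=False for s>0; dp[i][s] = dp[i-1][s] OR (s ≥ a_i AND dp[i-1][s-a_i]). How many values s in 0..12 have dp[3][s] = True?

2

i\s   0   1   2   3   4   5   6   7   8   9  10  11  12
  0   T   F   F   F   F   F   F   F   F   F   F   F   F
  1   T   F   F   F   F   F   F   F   F   T   F   F   F
  2   T   F   F   F   F   F   F   F   F   T   F   F   F
  3   T   F   F   F   F   F   F   F   F   T   F   F   F
  4   T   F   F   F   F   F   T   F   F   T   F   F   F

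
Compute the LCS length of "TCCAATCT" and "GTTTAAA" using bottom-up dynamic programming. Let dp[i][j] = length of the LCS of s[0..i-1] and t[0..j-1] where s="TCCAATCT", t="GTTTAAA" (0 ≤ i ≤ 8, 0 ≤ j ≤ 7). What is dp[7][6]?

3

   ''  G  T  T  T  A  A  A
''  0  0  0  0  0  0  0  0
 T  0  0  1  1  1  1  1  1
 C  0  0  1  1  1  1  1  1
 C  0  0  1  1  1  1  1  1
 A  0  0  1  1  1  2  2  2
 A  0  0  1  1  1  2  3  3
 T  0  0  1  2  2  2  3  3
 C  0  0  1  2  2  2  3  3
 T  0  0  1  2  3  3  3  3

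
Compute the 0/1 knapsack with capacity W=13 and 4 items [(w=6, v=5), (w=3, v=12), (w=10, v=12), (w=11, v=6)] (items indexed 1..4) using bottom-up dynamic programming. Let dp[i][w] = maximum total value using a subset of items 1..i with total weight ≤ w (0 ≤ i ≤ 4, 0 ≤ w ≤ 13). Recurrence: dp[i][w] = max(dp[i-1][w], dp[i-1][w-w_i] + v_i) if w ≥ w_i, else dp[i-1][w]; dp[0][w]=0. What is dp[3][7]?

i\w   0   1   2   3   4   5   6   7   8   9  10  11  12  13
  0   0   0   0   0   0   0   0   0   0   0   0   0   0   0
  1   0   0   0   0   0   0   5   5   5   5   5   5   5   5
  2   0   0   0  12  12  12  12  12  12  17  17  17  17  17
  3   0   0   0  12  12  12  12  12  12  17  17  17  17  24
  4   0   0   0  12  12  12  12  12  12  17  17  17  17  24

12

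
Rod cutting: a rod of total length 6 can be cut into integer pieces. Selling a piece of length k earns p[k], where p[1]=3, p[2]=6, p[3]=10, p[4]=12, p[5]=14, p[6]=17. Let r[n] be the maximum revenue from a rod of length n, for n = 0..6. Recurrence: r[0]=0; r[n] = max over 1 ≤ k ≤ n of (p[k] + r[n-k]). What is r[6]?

20

   n    0    1    2    3    4    5    6
r[n]    0    3    6   10   13   16   20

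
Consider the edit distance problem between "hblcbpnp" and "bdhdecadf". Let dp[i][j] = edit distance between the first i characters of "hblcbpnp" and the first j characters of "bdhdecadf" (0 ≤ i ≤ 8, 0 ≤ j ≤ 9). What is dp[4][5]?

5

   ''  b  d  h  d  e  c  a  d  f
''  0  1  2  3  4  5  6  7  8  9
 h  1  1  2  2  3  4  5  6  7  8
 b  2  1  2  3  3  4  5  6  7  8
 l  3  2  2  3  4  4  5  6  7  8
 c  4  3  3  3  4  5  4  5  6  7
 b  5  4  4  4  4  5  5  5  6  7
 p  6  5  5  5  5  5  6  6  6  7
 n  7  6  6  6  6  6  6  7  7  7
 p  8  7  7  7  7  7  7  7  8  8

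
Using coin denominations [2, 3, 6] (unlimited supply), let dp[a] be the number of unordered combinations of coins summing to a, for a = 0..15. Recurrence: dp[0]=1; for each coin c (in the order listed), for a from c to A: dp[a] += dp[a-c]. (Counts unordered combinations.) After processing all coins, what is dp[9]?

3

after  coin     0     1     2     3     4     5     6     7     8     9    10    11    12    13    14    15
          2     1     0     1     0     1     0     1     0     1     0     1     0     1     0     1     0
          3     1     0     1     1     1     1     2     1     2     2     2     2     3     2     3     3
          6     1     0     1     1     1     1     3     1     3     3     3     3     6     3     6     6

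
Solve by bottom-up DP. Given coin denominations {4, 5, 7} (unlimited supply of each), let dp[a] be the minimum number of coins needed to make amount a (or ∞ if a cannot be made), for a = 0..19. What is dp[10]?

2

 a  0  1  2  3  4  5  6  7  8  9 10 11 12 13 14 15 16 17 18 19
dp  0  -  -  -  1  1  -  1  2  2  2  2  2  3  2  3  3  3  3  3
(- denotes ∞ / unreachable)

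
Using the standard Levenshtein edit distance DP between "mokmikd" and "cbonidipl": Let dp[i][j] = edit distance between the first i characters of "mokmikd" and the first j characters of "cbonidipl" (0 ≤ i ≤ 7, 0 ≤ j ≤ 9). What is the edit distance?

7

   ''  c  b  o  n  i  d  i  p  l
''  0  1  2  3  4  5  6  7  8  9
 m  1  1  2  3  4  5  6  7  8  9
 o  2  2  2  2  3  4  5  6  7  8
 k  3  3  3  3  3  4  5  6  7  8
 m  4  4  4  4  4  4  5  6  7  8
 i  5  5  5  5  5  4  5  5  6  7
 k  6  6  6  6  6  5  5  6  6  7
 d  7  7  7  7  7  6  5  6  7  7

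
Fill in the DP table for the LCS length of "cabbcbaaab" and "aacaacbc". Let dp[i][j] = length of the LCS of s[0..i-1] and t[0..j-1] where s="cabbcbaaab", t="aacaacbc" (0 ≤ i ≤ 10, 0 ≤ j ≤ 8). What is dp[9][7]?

4

   ''  a  a  c  a  a  c  b  c
''  0  0  0  0  0  0  0  0  0
 c  0  0  0  1  1  1  1  1  1
 a  0  1  1  1  2  2  2  2  2
 b  0  1  1  1  2  2  2  3  3
 b  0  1  1  1  2  2  2  3  3
 c  0  1  1  2  2  2  3  3  4
 b  0  1  1  2  2  2  3  4  4
 a  0  1  2  2  3  3  3  4  4
 a  0  1  2  2  3  4  4  4  4
 a  0  1  2  2  3  4  4  4  4
 b  0  1  2  2  3  4  4  5  5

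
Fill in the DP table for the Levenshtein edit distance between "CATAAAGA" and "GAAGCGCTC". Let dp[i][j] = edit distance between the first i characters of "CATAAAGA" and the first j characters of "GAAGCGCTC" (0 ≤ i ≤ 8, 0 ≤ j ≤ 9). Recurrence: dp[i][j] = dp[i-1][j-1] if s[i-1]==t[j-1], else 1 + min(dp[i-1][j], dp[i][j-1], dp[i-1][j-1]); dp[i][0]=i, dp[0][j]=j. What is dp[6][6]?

5

   ''  G  A  A  G  C  G  C  T  C
''  0  1  2  3  4  5  6  7  8  9
 C  1  1  2  3  4  4  5  6  7  8
 A  2  2  1  2  3  4  5  6  7  8
 T  3  3  2  2  3  4  5  6  6  7
 A  4  4  3  2  3  4  5  6  7  7
 A  5  5  4  3  3  4  5  6  7  8
 A  6  6  5  4  4  4  5  6  7  8
 G  7  6  6  5  4  5  4  5  6  7
 A  8  7  6  6  5  5  5  5  6  7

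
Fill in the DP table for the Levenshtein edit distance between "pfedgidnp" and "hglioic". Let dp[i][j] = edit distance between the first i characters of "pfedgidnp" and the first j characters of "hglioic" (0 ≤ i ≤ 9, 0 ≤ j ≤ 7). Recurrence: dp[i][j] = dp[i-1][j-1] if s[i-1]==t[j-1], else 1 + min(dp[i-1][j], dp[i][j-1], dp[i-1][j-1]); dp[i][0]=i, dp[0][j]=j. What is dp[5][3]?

5

   ''  h  g  l  i  o  i  c
''  0  1  2  3  4  5  6  7
 p  1  1  2  3  4  5  6  7
 f  2  2  2  3  4  5  6  7
 e  3  3  3  3  4  5  6  7
 d  4  4  4  4  4  5  6  7
 g  5  5  4  5  5  5  6  7
 i  6  6  5  5  5  6  5  6
 d  7  7  6  6  6  6  6  6
 n  8  8  7  7  7  7  7  7
 p  9  9  8  8  8  8  8  8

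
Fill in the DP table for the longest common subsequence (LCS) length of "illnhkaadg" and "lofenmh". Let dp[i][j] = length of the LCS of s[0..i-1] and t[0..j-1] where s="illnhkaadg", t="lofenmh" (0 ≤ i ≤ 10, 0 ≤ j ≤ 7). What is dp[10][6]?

2

   ''  l  o  f  e  n  m  h
''  0  0  0  0  0  0  0  0
 i  0  0  0  0  0  0  0  0
 l  0  1  1  1  1  1  1  1
 l  0  1  1  1  1  1  1  1
 n  0  1  1  1  1  2  2  2
 h  0  1  1  1  1  2  2  3
 k  0  1  1  1  1  2  2  3
 a  0  1  1  1  1  2  2  3
 a  0  1  1  1  1  2  2  3
 d  0  1  1  1  1  2  2  3
 g  0  1  1  1  1  2  2  3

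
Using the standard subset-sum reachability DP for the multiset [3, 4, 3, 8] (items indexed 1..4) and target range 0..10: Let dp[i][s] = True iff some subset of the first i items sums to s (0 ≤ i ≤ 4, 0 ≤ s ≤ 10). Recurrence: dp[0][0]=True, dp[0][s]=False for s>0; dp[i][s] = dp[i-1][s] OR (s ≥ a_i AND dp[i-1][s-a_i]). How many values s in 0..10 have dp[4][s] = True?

i\s   0   1   2   3   4   5   6   7   8   9  10
  0   T   F   F   F   F   F   F   F   F   F   F
  1   T   F   F   T   F   F   F   F   F   F   F
  2   T   F   F   T   T   F   F   T   F   F   F
  3   T   F   F   T   T   F   T   T   F   F   T
  4   T   F   F   T   T   F   T   T   T   F   T

7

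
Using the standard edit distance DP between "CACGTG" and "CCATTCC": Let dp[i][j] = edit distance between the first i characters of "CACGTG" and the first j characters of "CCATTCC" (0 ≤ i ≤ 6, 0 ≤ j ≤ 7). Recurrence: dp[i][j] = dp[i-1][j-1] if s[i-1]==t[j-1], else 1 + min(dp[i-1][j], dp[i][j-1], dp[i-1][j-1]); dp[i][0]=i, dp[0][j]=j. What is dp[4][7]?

4

   ''  C  C  A  T  T  C  C
''  0  1  2  3  4  5  6  7
 C  1  0  1  2  3  4  5  6
 A  2  1  1  1  2  3  4  5
 C  3  2  1  2  2  3  3  4
 G  4  3  2  2  3  3  4  4
 T  5  4  3  3  2  3  4  5
 G  6  5  4  4  3  3  4  5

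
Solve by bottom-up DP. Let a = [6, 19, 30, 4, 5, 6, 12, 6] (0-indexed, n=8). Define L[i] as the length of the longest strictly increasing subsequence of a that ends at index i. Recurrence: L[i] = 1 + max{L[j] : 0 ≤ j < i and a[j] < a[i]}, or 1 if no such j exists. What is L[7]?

   i    0    1    2    3    4    5    6    7
a[i]    6   19   30    4    5    6   12    6
L[i]    1    2    3    1    2    3    4    3

3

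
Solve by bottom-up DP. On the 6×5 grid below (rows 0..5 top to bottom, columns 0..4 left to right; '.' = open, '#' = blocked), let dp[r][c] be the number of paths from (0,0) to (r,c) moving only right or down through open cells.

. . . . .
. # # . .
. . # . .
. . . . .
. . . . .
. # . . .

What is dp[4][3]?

8

r\c   0   1   2   3   4
  0   1   1   1   1   1
  1   1   0   0   1   2
  2   1   1   0   1   3
  3   1   2   2   3   6
  4   1   3   5   8  14
  5   1   0   5  13  27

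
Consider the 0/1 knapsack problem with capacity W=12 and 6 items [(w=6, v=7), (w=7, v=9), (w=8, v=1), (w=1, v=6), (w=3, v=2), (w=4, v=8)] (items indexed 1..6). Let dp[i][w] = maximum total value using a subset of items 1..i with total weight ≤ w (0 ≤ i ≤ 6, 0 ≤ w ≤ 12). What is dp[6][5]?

14

i\w   0   1   2   3   4   5   6   7   8   9  10  11  12
  0   0   0   0   0   0   0   0   0   0   0   0   0   0
  1   0   0   0   0   0   0   7   7   7   7   7   7   7
  2   0   0   0   0   0   0   7   9   9   9   9   9   9
  3   0   0   0   0   0   0   7   9   9   9   9   9   9
  4   0   6   6   6   6   6   7  13  15  15  15  15  15
  5   0   6   6   6   8   8   8  13  15  15  15  17  17
  6   0   6   6   6   8  14  14  14  16  16  16  21  23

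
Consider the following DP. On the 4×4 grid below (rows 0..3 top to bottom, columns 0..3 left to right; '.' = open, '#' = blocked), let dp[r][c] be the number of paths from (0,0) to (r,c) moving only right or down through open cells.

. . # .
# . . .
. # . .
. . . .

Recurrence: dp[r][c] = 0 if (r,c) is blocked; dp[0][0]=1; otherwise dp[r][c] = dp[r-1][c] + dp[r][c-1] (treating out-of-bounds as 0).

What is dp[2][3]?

2

r\c   0   1   2   3
  0   1   1   0   0
  1   0   1   1   1
  2   0   0   1   2
  3   0   0   1   3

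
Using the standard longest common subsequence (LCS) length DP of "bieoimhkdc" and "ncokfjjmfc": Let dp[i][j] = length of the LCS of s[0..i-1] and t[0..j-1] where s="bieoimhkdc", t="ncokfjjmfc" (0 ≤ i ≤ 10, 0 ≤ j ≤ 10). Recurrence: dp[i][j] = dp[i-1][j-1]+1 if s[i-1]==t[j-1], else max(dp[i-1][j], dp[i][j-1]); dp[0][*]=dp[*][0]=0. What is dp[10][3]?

1

   ''  n  c  o  k  f  j  j  m  f  c
''  0  0  0  0  0  0  0  0  0  0  0
 b  0  0  0  0  0  0  0  0  0  0  0
 i  0  0  0  0  0  0  0  0  0  0  0
 e  0  0  0  0  0  0  0  0  0  0  0
 o  0  0  0  1  1  1  1  1  1  1  1
 i  0  0  0  1  1  1  1  1  1  1  1
 m  0  0  0  1  1  1  1  1  2  2  2
 h  0  0  0  1  1  1  1  1  2  2  2
 k  0  0  0  1  2  2  2  2  2  2  2
 d  0  0  0  1  2  2  2  2  2  2  2
 c  0  0  1  1  2  2  2  2  2  2  3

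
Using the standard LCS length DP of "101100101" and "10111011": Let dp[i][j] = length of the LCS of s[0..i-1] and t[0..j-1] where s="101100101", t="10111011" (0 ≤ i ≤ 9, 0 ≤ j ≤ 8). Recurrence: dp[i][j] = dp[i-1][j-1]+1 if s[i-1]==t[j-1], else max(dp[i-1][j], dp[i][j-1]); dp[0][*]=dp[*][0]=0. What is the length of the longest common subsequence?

   ''  1  0  1  1  1  0  1  1
''  0  0  0  0  0  0  0  0  0
 1  0  1  1  1  1  1  1  1  1
 0  0  1  2  2  2  2  2  2  2
 1  0  1  2  3  3  3  3  3  3
 1  0  1  2  3  4  4  4  4  4
 0  0  1  2  3  4  4  5  5  5
 0  0  1  2  3  4  4  5  5  5
 1  0  1  2  3  4  5  5  6  6
 0  0  1  2  3  4  5  6  6  6
 1  0  1  2  3  4  5  6  7  7

7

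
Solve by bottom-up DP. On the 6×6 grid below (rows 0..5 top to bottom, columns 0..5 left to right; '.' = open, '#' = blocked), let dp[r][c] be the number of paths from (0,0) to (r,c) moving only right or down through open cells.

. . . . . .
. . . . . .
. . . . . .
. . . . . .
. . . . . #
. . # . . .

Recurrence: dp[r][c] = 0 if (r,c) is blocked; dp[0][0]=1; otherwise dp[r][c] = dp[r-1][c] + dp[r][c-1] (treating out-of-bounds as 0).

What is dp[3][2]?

r\c   0   1   2   3   4   5
  0   1   1   1   1   1   1
  1   1   2   3   4   5   6
  2   1   3   6  10  15  21
  3   1   4  10  20  35  56
  4   1   5  15  35  70   0
  5   1   6   0  35 105 105

10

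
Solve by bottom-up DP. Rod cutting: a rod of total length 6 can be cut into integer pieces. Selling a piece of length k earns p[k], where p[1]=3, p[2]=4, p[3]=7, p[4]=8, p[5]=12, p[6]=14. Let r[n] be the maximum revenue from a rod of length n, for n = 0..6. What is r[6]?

   n    0    1    2    3    4    5    6
r[n]    0    3    6    9   12   15   18

18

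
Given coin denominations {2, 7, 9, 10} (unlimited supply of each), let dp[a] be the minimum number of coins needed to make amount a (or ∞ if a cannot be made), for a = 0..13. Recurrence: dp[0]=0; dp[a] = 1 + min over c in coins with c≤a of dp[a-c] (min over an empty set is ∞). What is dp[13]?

3

 a  0  1  2  3  4  5  6  7  8  9 10 11 12 13
dp  0  -  1  -  2  -  3  1  4  1  1  2  2  3
(- denotes ∞ / unreachable)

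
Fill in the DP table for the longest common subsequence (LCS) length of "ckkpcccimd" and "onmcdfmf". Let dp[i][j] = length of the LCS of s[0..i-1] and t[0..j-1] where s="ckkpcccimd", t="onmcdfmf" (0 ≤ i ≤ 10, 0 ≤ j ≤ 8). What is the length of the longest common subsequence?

   ''  o  n  m  c  d  f  m  f
''  0  0  0  0  0  0  0  0  0
 c  0  0  0  0  1  1  1  1  1
 k  0  0  0  0  1  1  1  1  1
 k  0  0  0  0  1  1  1  1  1
 p  0  0  0  0  1  1  1  1  1
 c  0  0  0  0  1  1  1  1  1
 c  0  0  0  0  1  1  1  1  1
 c  0  0  0  0  1  1  1  1  1
 i  0  0  0  0  1  1  1  1  1
 m  0  0  0  1  1  1  1  2  2
 d  0  0  0  1  1  2  2  2  2

2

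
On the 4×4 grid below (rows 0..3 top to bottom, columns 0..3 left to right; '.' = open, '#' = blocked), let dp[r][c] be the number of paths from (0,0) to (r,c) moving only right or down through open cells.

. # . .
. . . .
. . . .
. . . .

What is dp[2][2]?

r\c   0   1   2   3
  0   1   0   0   0
  1   1   1   1   1
  2   1   2   3   4
  3   1   3   6  10

3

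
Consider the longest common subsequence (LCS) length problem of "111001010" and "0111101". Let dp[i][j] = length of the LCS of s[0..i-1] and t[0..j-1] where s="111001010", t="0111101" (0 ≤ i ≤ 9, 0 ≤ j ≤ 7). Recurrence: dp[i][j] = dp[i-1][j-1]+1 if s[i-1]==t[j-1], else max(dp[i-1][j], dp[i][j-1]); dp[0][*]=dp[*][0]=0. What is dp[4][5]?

3

   ''  0  1  1  1  1  0  1
''  0  0  0  0  0  0  0  0
 1  0  0  1  1  1  1  1  1
 1  0  0  1  2  2  2  2  2
 1  0  0  1  2  3  3  3  3
 0  0  1  1  2  3  3  4  4
 0  0  1  1  2  3  3  4  4
 1  0  1  2  2  3  4  4  5
 0  0  1  2  2  3  4  5  5
 1  0  1  2  3  3  4  5  6
 0  0  1  2  3  3  4  5  6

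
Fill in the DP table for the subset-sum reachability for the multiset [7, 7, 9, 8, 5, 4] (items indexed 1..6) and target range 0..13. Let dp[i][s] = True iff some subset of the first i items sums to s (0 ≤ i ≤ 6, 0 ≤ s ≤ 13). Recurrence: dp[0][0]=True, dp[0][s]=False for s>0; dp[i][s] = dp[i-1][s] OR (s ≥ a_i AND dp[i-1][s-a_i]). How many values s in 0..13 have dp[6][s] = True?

i\s   0   1   2   3   4   5   6   7   8   9  10  11  12  13
  0   T   F   F   F   F   F   F   F   F   F   F   F   F   F
  1   T   F   F   F   F   F   F   T   F   F   F   F   F   F
  2   T   F   F   F   F   F   F   T   F   F   F   F   F   F
  3   T   F   F   F   F   F   F   T   F   T   F   F   F   F
  4   T   F   F   F   F   F   F   T   T   T   F   F   F   F
  5   T   F   F   F   F   T   F   T   T   T   F   F   T   T
  6   T   F   F   F   T   T   F   T   T   T   F   T   T   T

9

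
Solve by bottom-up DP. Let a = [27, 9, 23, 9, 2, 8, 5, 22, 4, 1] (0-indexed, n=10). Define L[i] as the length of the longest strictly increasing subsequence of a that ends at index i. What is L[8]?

2

   i    0    1    2    3    4    5    6    7    8    9
a[i]   27    9   23    9    2    8    5   22    4    1
L[i]    1    1    2    1    1    2    2    3    2    1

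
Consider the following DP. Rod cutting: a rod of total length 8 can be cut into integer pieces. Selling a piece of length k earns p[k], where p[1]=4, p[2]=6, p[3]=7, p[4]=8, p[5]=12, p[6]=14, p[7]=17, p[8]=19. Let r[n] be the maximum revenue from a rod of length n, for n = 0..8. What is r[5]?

   n    0    1    2    3    4    5    6    7    8
r[n]    0    4    8   12   16   20   24   28   32

20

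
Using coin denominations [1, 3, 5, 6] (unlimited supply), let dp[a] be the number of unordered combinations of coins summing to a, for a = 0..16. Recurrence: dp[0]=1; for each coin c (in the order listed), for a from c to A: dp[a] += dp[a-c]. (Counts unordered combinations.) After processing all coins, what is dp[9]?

8

after  coin     0     1     2     3     4     5     6     7     8     9    10    11    12    13    14    15    16
          1     1     1     1     1     1     1     1     1     1     1     1     1     1     1     1     1     1
          3     1     1     1     2     2     2     3     3     3     4     4     4     5     5     5     6     6
          5     1     1     1     2     2     3     4     4     5     6     7     8     9    10    11    13    14
          6     1     1     1     2     2     3     5     5     6     8     9    11    14    15    17    21    23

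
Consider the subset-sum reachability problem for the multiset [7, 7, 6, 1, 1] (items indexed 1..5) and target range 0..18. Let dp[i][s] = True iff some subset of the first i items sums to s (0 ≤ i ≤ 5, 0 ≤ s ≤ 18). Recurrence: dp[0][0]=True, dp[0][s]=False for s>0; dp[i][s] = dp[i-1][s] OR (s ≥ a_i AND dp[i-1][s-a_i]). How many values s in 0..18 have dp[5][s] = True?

i\s   0   1   2   3   4   5   6   7   8   9  10  11  12  13  14  15  16  17  18
  0   T   F   F   F   F   F   F   F   F   F   F   F   F   F   F   F   F   F   F
  1   T   F   F   F   F   F   F   T   F   F   F   F   F   F   F   F   F   F   F
  2   T   F   F   F   F   F   F   T   F   F   F   F   F   F   T   F   F   F   F
  3   T   F   F   F   F   F   T   T   F   F   F   F   F   T   T   F   F   F   F
  4   T   T   F   F   F   F   T   T   T   F   F   F   F   T   T   T   F   F   F
  5   T   T   T   F   F   F   T   T   T   T   F   F   F   T   T   T   T   F   F

11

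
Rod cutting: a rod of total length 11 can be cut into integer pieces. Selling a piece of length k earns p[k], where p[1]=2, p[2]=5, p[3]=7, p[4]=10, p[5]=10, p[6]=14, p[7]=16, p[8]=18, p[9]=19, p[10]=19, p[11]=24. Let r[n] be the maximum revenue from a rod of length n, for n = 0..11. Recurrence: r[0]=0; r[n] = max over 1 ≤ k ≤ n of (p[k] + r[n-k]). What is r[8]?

20

   n    0    1    2    3    4    5    6    7    8    9   10   11
r[n]    0    2    5    7   10   12   15   17   20   22   25   27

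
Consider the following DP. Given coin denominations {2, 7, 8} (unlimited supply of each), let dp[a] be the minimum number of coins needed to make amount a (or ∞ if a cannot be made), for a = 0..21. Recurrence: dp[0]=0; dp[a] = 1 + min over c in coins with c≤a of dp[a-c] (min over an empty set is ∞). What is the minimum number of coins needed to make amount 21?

 a  0  1  2  3  4  5  6  7  8  9 10 11 12 13 14 15 16 17 18 19 20 21
dp  0  -  1  -  2  -  3  1  1  2  2  3  3  4  2  2  2  3  3  4  4  3
(- denotes ∞ / unreachable)

3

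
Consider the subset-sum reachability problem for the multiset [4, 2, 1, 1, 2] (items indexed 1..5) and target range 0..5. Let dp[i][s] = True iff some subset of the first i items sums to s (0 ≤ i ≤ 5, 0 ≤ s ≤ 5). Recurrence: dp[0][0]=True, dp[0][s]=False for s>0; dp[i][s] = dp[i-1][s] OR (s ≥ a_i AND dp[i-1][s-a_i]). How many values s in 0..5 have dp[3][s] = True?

i\s   0   1   2   3   4   5
  0   T   F   F   F   F   F
  1   T   F   F   F   T   F
  2   T   F   T   F   T   F
  3   T   T   T   T   T   T
  4   T   T   T   T   T   T
  5   T   T   T   T   T   T

6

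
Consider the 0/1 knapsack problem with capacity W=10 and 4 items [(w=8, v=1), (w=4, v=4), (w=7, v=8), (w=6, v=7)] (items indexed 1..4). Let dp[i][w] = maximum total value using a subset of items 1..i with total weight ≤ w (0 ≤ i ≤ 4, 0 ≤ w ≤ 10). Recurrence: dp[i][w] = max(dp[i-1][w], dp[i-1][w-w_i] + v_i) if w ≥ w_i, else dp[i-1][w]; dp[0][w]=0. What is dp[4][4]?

4

i\w   0   1   2   3   4   5   6   7   8   9  10
  0   0   0   0   0   0   0   0   0   0   0   0
  1   0   0   0   0   0   0   0   0   1   1   1
  2   0   0   0   0   4   4   4   4   4   4   4
  3   0   0   0   0   4   4   4   8   8   8   8
  4   0   0   0   0   4   4   7   8   8   8  11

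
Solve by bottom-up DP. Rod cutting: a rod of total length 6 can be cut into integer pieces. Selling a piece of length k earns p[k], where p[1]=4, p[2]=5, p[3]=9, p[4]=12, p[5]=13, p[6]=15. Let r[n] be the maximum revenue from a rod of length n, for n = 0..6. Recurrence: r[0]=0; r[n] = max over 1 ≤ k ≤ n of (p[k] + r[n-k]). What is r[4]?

16

   n    0    1    2    3    4    5    6
r[n]    0    4    8   12   16   20   24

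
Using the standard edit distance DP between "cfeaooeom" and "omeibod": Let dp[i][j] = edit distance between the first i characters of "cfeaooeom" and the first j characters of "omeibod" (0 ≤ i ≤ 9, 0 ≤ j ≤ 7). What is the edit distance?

7

   ''  o  m  e  i  b  o  d
''  0  1  2  3  4  5  6  7
 c  1  1  2  3  4  5  6  7
 f  2  2  2  3  4  5  6  7
 e  3  3  3  2  3  4  5  6
 a  4  4  4  3  3  4  5  6
 o  5  4  5  4  4  4  4  5
 o  6  5  5  5  5  5  4  5
 e  7  6  6  5  6  6  5  5
 o  8  7  7  6  6  7  6  6
 m  9  8  7  7  7  7  7  7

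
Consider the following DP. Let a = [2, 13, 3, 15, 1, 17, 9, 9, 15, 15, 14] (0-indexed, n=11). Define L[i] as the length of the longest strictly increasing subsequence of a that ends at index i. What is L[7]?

   i    0    1    2    3    4    5    6    7    8    9   10
a[i]    2   13    3   15    1   17    9    9   15   15   14
L[i]    1    2    2    3    1    4    3    3    4    4    4

3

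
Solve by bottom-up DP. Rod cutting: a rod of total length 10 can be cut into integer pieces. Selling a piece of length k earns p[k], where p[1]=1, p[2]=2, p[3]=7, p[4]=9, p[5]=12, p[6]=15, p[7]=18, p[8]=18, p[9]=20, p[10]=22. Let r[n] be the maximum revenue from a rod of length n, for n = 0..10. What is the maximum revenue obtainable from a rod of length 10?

25

   n    0    1    2    3    4    5    6    7    8    9   10
r[n]    0    1    2    7    9   12   15   18   19   22   25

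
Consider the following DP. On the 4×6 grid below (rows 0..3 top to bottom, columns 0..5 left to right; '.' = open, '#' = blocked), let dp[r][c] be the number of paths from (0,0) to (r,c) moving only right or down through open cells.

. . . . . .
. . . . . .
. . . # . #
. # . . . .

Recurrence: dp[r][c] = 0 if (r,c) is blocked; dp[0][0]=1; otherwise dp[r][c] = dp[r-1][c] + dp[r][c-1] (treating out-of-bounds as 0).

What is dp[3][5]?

11

r\c   0   1   2   3   4   5
  0   1   1   1   1   1   1
  1   1   2   3   4   5   6
  2   1   3   6   0   5   0
  3   1   0   6   6  11  11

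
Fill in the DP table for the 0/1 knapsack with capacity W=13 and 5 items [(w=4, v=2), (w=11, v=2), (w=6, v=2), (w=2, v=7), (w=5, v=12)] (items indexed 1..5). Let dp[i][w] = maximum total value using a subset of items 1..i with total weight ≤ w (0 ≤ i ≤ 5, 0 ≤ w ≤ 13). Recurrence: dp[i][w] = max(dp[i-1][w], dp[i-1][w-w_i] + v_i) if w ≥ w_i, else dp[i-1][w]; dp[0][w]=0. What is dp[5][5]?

i\w   0   1   2   3   4   5   6   7   8   9  10  11  12  13
  0   0   0   0   0   0   0   0   0   0   0   0   0   0   0
  1   0   0   0   0   2   2   2   2   2   2   2   2   2   2
  2   0   0   0   0   2   2   2   2   2   2   2   2   2   2
  3   0   0   0   0   2   2   2   2   2   2   4   4   4   4
  4   0   0   7   7   7   7   9   9   9   9   9   9  11  11
  5   0   0   7   7   7  12  12  19  19  19  19  21  21  21

12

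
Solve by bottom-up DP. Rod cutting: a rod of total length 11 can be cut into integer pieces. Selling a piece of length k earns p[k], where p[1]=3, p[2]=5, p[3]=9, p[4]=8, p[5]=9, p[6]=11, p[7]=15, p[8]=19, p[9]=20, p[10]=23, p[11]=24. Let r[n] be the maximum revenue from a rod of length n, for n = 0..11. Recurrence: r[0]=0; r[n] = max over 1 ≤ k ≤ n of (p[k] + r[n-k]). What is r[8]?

24

   n    0    1    2    3    4    5    6    7    8    9   10   11
r[n]    0    3    6    9   12   15   18   21   24   27   30   33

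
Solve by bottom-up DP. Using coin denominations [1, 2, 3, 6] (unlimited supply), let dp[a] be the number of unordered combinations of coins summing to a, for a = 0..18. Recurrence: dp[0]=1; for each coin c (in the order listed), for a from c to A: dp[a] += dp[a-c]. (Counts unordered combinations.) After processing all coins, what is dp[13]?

after  coin     0     1     2     3     4     5     6     7     8     9    10    11    12    13    14    15    16    17    18
          1     1     1     1     1     1     1     1     1     1     1     1     1     1     1     1     1     1     1     1
          2     1     1     2     2     3     3     4     4     5     5     6     6     7     7     8     8     9     9    10
          3     1     1     2     3     4     5     7     8    10    12    14    16    19    21    24    27    30    33    37
          6     1     1     2     3     4     5     8     9    12    15    18    21    27    30    36    42    48    54    64

30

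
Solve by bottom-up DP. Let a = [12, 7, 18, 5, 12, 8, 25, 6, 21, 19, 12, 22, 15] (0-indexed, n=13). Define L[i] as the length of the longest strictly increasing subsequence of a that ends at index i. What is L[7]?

   i    0    1    2    3    4    5    6    7    8    9   10   11   12
a[i]   12    7   18    5   12    8   25    6   21   19   12   22   15
L[i]    1    1    2    1    2    2    3    2    3    3    3    4    4

2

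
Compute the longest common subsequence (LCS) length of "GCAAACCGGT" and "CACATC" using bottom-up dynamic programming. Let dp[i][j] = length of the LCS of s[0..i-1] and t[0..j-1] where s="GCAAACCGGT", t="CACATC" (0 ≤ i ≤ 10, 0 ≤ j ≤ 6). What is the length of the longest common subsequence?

4

   ''  C  A  C  A  T  C
''  0  0  0  0  0  0  0
 G  0  0  0  0  0  0  0
 C  0  1  1  1  1  1  1
 A  0  1  2  2  2  2  2
 A  0  1  2  2  3  3  3
 A  0  1  2  2  3  3  3
 C  0  1  2  3  3  3  4
 C  0  1  2  3  3  3  4
 G  0  1  2  3  3  3  4
 G  0  1  2  3  3  3  4
 T  0  1  2  3  3  4  4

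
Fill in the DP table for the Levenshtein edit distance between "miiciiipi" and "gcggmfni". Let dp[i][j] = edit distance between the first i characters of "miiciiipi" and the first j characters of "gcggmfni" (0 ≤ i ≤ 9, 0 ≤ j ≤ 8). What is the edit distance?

8

   ''  g  c  g  g  m  f  n  i
''  0  1  2  3  4  5  6  7  8
 m  1  1  2  3  4  4  5  6  7
 i  2  2  2  3  4  5  5  6  6
 i  3  3  3  3  4  5  6  6  6
 c  4  4  3  4  4  5  6  7  7
 i  5  5  4  4  5  5  6  7  7
 i  6  6  5  5  5  6  6  7  7
 i  7  7  6  6  6  6  7  7  7
 p  8  8  7  7  7  7  7  8  8
 i  9  9  8  8  8  8  8  8  8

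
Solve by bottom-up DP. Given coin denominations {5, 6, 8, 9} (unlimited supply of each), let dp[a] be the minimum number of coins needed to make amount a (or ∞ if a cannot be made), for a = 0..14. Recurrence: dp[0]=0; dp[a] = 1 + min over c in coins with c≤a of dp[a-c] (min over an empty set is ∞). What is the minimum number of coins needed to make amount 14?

 a  0  1  2  3  4  5  6  7  8  9 10 11 12 13 14
dp  0  -  -  -  -  1  1  -  1  1  2  2  2  2  2
(- denotes ∞ / unreachable)

2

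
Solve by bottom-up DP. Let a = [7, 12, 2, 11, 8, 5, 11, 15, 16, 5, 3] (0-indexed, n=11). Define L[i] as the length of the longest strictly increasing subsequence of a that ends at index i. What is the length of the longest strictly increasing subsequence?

5

   i    0    1    2    3    4    5    6    7    8    9   10
a[i]    7   12    2   11    8    5   11   15   16    5    3
L[i]    1    2    1    2    2    2    3    4    5    2    2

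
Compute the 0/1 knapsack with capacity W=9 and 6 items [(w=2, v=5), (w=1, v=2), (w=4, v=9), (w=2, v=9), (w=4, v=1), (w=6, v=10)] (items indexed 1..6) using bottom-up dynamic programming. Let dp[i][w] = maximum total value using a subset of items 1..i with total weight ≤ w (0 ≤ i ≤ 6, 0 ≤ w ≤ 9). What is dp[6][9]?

25

i\w   0   1   2   3   4   5   6   7   8   9
  0   0   0   0   0   0   0   0   0   0   0
  1   0   0   5   5   5   5   5   5   5   5
  2   0   2   5   7   7   7   7   7   7   7
  3   0   2   5   7   9  11  14  16  16  16
  4   0   2   9  11  14  16  18  20  23  25
  5   0   2   9  11  14  16  18  20  23  25
  6   0   2   9  11  14  16  18  20  23  25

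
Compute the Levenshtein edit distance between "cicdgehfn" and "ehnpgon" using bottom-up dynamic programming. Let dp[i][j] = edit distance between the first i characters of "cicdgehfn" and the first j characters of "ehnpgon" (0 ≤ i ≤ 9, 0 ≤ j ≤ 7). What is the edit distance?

7

   ''  e  h  n  p  g  o  n
''  0  1  2  3  4  5  6  7
 c  1  1  2  3  4  5  6  7
 i  2  2  2  3  4  5  6  7
 c  3  3  3  3  4  5  6  7
 d  4  4  4  4  4  5  6  7
 g  5  5  5  5  5  4  5  6
 e  6  5  6  6  6  5  5  6
 h  7  6  5  6  7  6  6  6
 f  8  7  6  6  7  7  7  7
 n  9  8  7  6  7  8  8  7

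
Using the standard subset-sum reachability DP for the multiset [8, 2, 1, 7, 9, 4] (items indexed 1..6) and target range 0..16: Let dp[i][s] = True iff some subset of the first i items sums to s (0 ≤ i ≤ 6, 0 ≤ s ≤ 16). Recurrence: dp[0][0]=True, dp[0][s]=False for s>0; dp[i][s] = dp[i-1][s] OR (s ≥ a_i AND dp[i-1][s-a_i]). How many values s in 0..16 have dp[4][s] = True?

i\s   0   1   2   3   4   5   6   7   8   9  10  11  12  13  14  15  16
  0   T   F   F   F   F   F   F   F   F   F   F   F   F   F   F   F   F
  1   T   F   F   F   F   F   F   F   T   F   F   F   F   F   F   F   F
  2   T   F   T   F   F   F   F   F   T   F   T   F   F   F   F   F   F
  3   T   T   T   T   F   F   F   F   T   T   T   T   F   F   F   F   F
  4   T   T   T   T   F   F   F   T   T   T   T   T   F   F   F   T   T
  5   T   T   T   T   F   F   F   T   T   T   T   T   T   F   F   T   T
  6   T   T   T   T   T   T   T   T   T   T   T   T   T   T   T   T   T

11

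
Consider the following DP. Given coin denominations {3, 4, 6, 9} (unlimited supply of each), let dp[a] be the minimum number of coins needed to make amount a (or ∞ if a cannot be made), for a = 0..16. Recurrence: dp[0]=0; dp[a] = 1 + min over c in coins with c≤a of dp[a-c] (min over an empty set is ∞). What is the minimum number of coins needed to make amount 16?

 a  0  1  2  3  4  5  6  7  8  9 10 11 12 13 14 15 16
dp  0  -  -  1  1  -  1  2  2  1  2  3  2  2  3  2  3
(- denotes ∞ / unreachable)

3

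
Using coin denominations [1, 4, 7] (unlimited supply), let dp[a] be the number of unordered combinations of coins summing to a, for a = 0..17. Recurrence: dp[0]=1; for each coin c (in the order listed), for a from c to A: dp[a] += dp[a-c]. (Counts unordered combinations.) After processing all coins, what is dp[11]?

after  coin     0     1     2     3     4     5     6     7     8     9    10    11    12    13    14    15    16    17
          1     1     1     1     1     1     1     1     1     1     1     1     1     1     1     1     1     1     1
          4     1     1     1     1     2     2     2     2     3     3     3     3     4     4     4     4     5     5
          7     1     1     1     1     2     2     2     3     4     4     4     5     6     6     7     8     9     9

5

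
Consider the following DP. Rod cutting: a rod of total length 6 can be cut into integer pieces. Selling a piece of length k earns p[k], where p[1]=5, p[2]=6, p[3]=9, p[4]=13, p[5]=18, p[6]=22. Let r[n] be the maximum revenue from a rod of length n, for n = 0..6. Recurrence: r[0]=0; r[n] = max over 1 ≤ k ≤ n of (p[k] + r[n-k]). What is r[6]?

30

   n    0    1    2    3    4    5    6
r[n]    0    5   10   15   20   25   30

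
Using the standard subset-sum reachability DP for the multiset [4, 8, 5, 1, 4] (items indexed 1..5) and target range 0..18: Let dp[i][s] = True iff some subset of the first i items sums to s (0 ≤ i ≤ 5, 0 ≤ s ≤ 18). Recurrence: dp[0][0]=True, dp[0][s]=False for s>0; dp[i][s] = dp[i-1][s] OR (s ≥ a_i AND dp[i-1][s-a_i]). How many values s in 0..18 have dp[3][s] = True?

i\s   0   1   2   3   4   5   6   7   8   9  10  11  12  13  14  15  16  17  18
  0   T   F   F   F   F   F   F   F   F   F   F   F   F   F   F   F   F   F   F
  1   T   F   F   F   T   F   F   F   F   F   F   F   F   F   F   F   F   F   F
  2   T   F   F   F   T   F   F   F   T   F   F   F   T   F   F   F   F   F   F
  3   T   F   F   F   T   T   F   F   T   T   F   F   T   T   F   F   F   T   F
  4   T   T   F   F   T   T   T   F   T   T   T   F   T   T   T   F   F   T   T
  5   T   T   F   F   T   T   T   F   T   T   T   F   T   T   T   F   T   T   T

8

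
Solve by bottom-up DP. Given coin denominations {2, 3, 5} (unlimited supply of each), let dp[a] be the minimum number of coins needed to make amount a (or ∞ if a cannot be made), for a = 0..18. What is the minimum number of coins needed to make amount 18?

 a  0  1  2  3  4  5  6  7  8  9 10 11 12 13 14 15 16 17 18
dp  0  -  1  1  2  1  2  2  2  3  2  3  3  3  4  3  4  4  4
(- denotes ∞ / unreachable)

4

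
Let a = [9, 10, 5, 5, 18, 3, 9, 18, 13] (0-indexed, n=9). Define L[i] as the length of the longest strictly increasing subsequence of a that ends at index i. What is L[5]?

   i    0    1    2    3    4    5    6    7    8
a[i]    9   10    5    5   18    3    9   18   13
L[i]    1    2    1    1    3    1    2    3    3

1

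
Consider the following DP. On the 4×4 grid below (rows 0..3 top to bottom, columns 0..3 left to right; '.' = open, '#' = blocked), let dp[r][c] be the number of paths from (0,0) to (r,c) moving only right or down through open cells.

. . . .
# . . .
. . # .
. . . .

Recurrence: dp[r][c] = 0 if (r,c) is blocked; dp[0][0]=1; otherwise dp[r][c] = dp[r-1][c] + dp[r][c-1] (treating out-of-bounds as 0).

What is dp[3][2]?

r\c   0   1   2   3
  0   1   1   1   1
  1   0   1   2   3
  2   0   1   0   3
  3   0   1   1   4

1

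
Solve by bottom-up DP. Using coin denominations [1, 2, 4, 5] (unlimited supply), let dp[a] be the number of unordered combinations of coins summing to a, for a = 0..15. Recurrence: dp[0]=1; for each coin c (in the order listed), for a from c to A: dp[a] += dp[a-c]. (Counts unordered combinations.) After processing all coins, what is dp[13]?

after  coin     0     1     2     3     4     5     6     7     8     9    10    11    12    13    14    15
          1     1     1     1     1     1     1     1     1     1     1     1     1     1     1     1     1
          2     1     1     2     2     3     3     4     4     5     5     6     6     7     7     8     8
          4     1     1     2     2     4     4     6     6     9     9    12    12    16    16    20    20
          5     1     1     2     2     4     5     7     8    11    13    17    19    24    27    33    37

27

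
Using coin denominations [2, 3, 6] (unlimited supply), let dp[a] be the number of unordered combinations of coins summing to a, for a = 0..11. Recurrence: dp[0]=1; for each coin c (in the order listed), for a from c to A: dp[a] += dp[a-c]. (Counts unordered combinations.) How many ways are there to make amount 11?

3

after  coin     0     1     2     3     4     5     6     7     8     9    10    11
          2     1     0     1     0     1     0     1     0     1     0     1     0
          3     1     0     1     1     1     1     2     1     2     2     2     2
          6     1     0     1     1     1     1     3     1     3     3     3     3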